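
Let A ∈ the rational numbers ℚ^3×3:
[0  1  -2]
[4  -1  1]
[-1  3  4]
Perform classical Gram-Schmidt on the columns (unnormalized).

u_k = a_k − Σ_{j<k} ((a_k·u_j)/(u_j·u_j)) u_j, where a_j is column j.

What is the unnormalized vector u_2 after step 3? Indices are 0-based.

u_2 = (-143/46, 13/46, 26/23)

Step 1: u_0 = a_0 = (0, 4, -1).
Step 2: u_1 = a_1 − (-7/17)·u_0 = (1, 11/17, 44/17).
Step 3: u_2 = a_2 − (0)·u_0 − (51/46)·u_1 = (-143/46, 13/46, 26/23).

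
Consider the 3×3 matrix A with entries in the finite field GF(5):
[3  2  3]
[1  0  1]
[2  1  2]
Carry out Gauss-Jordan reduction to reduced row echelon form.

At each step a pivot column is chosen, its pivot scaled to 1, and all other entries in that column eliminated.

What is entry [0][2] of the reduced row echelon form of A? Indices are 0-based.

step 1: normalize row 0 (÷3) = (1, 4, 1)
  row 1: subtract 1×row0 = (0, 1, 0)
  row 2: subtract 2×row0 = (0, 3, 0)
step 2: normalize row 1 (÷1) = (0, 1, 0)
  row 0: subtract 4×row1 = (1, 0, 1)
  row 2: subtract 3×row1 = (0, 0, 0)
skip col 2 (zero from row 2)

M[0][2] = 1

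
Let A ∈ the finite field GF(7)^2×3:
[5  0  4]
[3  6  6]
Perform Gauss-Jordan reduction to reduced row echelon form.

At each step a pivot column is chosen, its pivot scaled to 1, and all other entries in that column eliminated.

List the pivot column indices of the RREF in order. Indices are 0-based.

pivot columns: 0, 1

step 1: normalize row 0 (÷5) = (1, 0, 5)
  row 1: subtract 3×row0 = (0, 6, 5)
step 2: normalize row 1 (÷6) = (0, 1, 2)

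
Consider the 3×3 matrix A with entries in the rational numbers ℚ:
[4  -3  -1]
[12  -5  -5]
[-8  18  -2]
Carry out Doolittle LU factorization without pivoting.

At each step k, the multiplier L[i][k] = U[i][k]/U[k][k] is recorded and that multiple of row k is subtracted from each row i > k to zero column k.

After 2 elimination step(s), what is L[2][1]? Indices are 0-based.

L[2][1] = 3

[col 0] pivot 4
  R1 -= 3*R0 → (0, 4, -2)  (L[1][0] := 3)
  R2 -= -2*R0 → (0, 12, -4)  (L[2][0] := -2)
[col 1] pivot 4
  R2 -= 3*R1 → (0, 0, 2)  (L[2][1] := 3)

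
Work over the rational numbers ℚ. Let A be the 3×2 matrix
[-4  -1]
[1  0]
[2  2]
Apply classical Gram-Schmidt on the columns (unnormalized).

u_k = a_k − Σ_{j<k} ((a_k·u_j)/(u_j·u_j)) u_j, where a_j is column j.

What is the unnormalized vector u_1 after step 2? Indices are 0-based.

Step 1: u_0 = a_0 = (-4, 1, 2).
Step 2: u_1 = a_1 − (8/21)·u_0 = (11/21, -8/21, 26/21).

u_1 = (11/21, -8/21, 26/21)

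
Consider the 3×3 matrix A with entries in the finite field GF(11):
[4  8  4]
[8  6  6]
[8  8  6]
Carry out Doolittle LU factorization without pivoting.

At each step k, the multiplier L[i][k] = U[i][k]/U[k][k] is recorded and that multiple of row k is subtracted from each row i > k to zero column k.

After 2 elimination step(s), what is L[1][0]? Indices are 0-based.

k=0: U[0][0]=4
  eliminate (1,0): mult=2, new row 1: (0, 1, 9); set L[1][0]=2
  eliminate (2,0): mult=2, new row 2: (0, 3, 9); set L[2][0]=2
k=1: U[1][1]=1
  eliminate (2,1): mult=3, new row 2: (0, 0, 4); set L[2][1]=3

L[1][0] = 2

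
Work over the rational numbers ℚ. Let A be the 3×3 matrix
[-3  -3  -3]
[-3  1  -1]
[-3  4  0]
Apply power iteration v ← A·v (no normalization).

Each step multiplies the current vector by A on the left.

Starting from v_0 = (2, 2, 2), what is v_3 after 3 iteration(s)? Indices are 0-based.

v_0 = (2, 2, 2).
v_1 = A·v_0 = (-18, -6, 2).
v_2 = A·v_1 = (66, 46, 30).
v_3 = A·v_2 = (-426, -182, -14).

v_3 = (-426, -182, -14)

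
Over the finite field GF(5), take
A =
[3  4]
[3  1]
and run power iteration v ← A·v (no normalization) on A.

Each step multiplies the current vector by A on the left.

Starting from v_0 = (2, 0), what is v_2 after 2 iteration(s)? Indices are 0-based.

v_2 = (2, 4)

v_0 = (2, 0).
v_1 = A·v_0 = (1, 1).
v_2 = A·v_1 = (2, 4).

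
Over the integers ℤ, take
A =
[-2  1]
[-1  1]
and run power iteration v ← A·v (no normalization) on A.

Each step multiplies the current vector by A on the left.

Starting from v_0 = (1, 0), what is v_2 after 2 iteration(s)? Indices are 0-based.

v_2 = (3, 1)

v_0 = (1, 0).
v_1 = A·v_0 = (-2, -1).
v_2 = A·v_1 = (3, 1).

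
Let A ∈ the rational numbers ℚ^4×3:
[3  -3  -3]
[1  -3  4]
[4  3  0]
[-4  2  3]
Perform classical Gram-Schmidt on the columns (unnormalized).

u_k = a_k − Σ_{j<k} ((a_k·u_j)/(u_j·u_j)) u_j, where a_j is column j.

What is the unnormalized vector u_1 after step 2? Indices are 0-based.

Step 1: u_0 = a_0 = (3, 1, 4, -4).
Step 2: u_1 = a_1 − (-4/21)·u_0 = (-17/7, -59/21, 79/21, 26/21).

u_1 = (-17/7, -59/21, 79/21, 26/21)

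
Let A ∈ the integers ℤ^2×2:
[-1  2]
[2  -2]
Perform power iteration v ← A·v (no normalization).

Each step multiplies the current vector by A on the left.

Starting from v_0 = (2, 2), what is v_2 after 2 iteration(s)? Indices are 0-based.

v_2 = (-2, 4)

v_0 = (2, 2).
v_1 = A·v_0 = (2, 0).
v_2 = A·v_1 = (-2, 4).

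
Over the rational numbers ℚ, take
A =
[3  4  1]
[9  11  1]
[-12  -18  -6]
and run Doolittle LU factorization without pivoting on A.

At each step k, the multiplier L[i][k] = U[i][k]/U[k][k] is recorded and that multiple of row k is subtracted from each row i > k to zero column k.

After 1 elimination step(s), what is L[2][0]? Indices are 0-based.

Step 1: pivot at (0,0) is 3.
  row1 ← row1 − (3)·row0  ⇒  L[1][0]=3, U row1=(0, -1, -2)
  row2 ← row2 − (-4)·row0  ⇒  L[2][0]=-4, U row2=(0, -2, -2)

L[2][0] = -4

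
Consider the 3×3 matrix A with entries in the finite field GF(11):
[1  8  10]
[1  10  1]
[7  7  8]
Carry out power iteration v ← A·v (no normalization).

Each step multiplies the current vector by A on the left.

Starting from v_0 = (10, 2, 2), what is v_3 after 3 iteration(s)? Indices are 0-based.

v_0 = (10, 2, 2).
v_1 = A·v_0 = (2, 10, 1).
v_2 = A·v_1 = (4, 4, 4).
v_3 = A·v_2 = (10, 4, 0).

v_3 = (10, 4, 0)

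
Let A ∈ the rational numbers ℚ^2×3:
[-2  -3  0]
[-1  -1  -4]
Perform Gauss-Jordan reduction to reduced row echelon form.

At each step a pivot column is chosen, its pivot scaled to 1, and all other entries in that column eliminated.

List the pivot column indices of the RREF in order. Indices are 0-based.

step 1: normalize row 0 (÷-2) = (1, 3/2, 0)
  row 1: subtract -1×row0 = (0, 1/2, -4)
step 2: normalize row 1 (÷1/2) = (0, 1, -8)
  row 0: subtract 3/2×row1 = (1, 0, 12)

pivot columns: 0, 1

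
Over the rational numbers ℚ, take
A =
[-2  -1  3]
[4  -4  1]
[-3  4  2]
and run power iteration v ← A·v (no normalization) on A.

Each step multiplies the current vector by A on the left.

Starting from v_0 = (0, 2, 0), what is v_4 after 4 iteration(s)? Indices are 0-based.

v_4 = (262, -560, 426)

v_0 = (0, 2, 0).
v_1 = A·v_0 = (-2, -8, 8).
v_2 = A·v_1 = (36, 32, -10).
v_3 = A·v_2 = (-134, 6, 0).
v_4 = A·v_3 = (262, -560, 426).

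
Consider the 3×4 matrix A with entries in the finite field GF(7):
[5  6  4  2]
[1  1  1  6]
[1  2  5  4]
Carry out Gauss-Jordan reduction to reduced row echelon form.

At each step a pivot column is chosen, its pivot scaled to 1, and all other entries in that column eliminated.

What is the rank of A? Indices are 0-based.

rank = 3

pivot(0,0)=5: scale R0 → (1, 4, 5, 6)
  clear (1,0): R1 −= (1)R0 → (0, 4, 3, 0)
  clear (2,0): R2 −= (1)R0 → (0, 5, 0, 5)
pivot(1,1)=4: scale R1 → (0, 1, 6, 0)
  clear (0,1): R0 −= (4)R1 → (1, 0, 2, 6)
  clear (2,1): R2 −= (5)R1 → (0, 0, 5, 5)
pivot(2,2)=5: scale R2 → (0, 0, 1, 1)
  clear (0,2): R0 −= (2)R2 → (1, 0, 0, 4)
  clear (1,2): R1 −= (6)R2 → (0, 1, 0, 1)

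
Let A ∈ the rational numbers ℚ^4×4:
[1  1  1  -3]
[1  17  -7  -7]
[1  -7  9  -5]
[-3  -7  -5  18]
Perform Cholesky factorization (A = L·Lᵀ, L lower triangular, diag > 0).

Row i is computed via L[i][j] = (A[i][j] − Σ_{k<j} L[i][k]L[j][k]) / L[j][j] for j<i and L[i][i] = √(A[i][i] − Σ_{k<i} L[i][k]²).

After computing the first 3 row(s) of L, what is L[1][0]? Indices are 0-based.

L[1][0] = 1

Step 1: L[0][0] = √(1) = 1.
  L[1][0] = (1) / L[0][0] = 1.
Step 2: L[1][1] = √(16) = 4.
  L[2][0] = (1) / L[0][0] = 1.
  L[2][1] = (-8) / L[1][1] = -2.
Step 3: L[2][2] = √(4) = 2.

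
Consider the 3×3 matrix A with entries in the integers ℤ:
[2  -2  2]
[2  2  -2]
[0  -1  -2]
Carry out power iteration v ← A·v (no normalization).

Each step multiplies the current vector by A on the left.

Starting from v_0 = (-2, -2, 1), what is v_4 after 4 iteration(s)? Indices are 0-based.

v_4 = (200, 200, 12)

v_0 = (-2, -2, 1).
v_1 = A·v_0 = (2, -10, 0).
v_2 = A·v_1 = (24, -16, 10).
v_3 = A·v_2 = (100, -4, -4).
v_4 = A·v_3 = (200, 200, 12).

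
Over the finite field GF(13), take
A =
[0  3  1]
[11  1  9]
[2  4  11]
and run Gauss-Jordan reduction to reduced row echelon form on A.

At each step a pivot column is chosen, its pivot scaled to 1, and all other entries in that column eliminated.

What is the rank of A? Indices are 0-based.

[1] R0 <-> R1
[1] R0 /= 11  ⇒  (1, 6, 2)
     R2 -= 2·R0  ⇒  (0, 5, 7)
[2] R1 /= 3  ⇒  (0, 1, 9)
     R0 -= 6·R1  ⇒  (1, 0, 0)
     R2 -= 5·R1  ⇒  (0, 0, 1)
[3] R2 /= 1  ⇒  (0, 0, 1)
     R1 -= 9·R2  ⇒  (0, 1, 0)

rank = 3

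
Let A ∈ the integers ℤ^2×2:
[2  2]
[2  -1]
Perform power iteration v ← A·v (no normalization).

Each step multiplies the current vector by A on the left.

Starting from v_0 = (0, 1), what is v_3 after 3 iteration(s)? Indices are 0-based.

v_3 = (14, -1)

v_0 = (0, 1).
v_1 = A·v_0 = (2, -1).
v_2 = A·v_1 = (2, 5).
v_3 = A·v_2 = (14, -1).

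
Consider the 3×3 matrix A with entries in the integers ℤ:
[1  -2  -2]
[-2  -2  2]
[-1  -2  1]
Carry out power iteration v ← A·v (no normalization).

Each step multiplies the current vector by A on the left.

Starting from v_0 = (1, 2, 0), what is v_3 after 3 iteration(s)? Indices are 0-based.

v_3 = (-17, -34, -25)

v_0 = (1, 2, 0).
v_1 = A·v_0 = (-3, -6, -5).
v_2 = A·v_1 = (19, 8, 10).
v_3 = A·v_2 = (-17, -34, -25).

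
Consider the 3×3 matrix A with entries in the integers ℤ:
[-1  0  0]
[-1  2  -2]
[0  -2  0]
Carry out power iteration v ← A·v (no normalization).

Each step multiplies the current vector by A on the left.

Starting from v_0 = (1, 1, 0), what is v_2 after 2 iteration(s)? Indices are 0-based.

v_2 = (1, 7, -2)

v_0 = (1, 1, 0).
v_1 = A·v_0 = (-1, 1, -2).
v_2 = A·v_1 = (1, 7, -2).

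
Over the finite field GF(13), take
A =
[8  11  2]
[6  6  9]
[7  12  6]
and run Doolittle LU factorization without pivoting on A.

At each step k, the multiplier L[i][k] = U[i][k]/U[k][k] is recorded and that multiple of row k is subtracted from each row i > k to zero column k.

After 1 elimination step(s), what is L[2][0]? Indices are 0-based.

L[2][0] = 9

[col 0] pivot 8
  R1 -= 4*R0 → (0, 1, 1)  (L[1][0] := 4)
  R2 -= 9*R0 → (0, 4, 1)  (L[2][0] := 9)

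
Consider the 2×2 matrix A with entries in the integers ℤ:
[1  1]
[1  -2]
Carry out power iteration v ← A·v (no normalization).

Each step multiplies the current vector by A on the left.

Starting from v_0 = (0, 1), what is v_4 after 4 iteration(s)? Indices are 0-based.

v_4 = (-7, 26)

v_0 = (0, 1).
v_1 = A·v_0 = (1, -2).
v_2 = A·v_1 = (-1, 5).
v_3 = A·v_2 = (4, -11).
v_4 = A·v_3 = (-7, 26).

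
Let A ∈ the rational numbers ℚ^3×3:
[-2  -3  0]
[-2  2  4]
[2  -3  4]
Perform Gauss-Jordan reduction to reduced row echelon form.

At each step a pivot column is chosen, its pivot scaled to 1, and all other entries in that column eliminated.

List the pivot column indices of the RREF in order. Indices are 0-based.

pivot columns: 0, 1, 2

pivot(0,0)=-2: scale R0 → (1, 3/2, 0)
  clear (1,0): R1 −= (-2)R0 → (0, 5, 4)
  clear (2,0): R2 −= (2)R0 → (0, -6, 4)
pivot(1,1)=5: scale R1 → (0, 1, 4/5)
  clear (0,1): R0 −= (3/2)R1 → (1, 0, -6/5)
  clear (2,1): R2 −= (-6)R1 → (0, 0, 44/5)
pivot(2,2)=44/5: scale R2 → (0, 0, 1)
  clear (0,2): R0 −= (-6/5)R2 → (1, 0, 0)
  clear (1,2): R1 −= (4/5)R2 → (0, 1, 0)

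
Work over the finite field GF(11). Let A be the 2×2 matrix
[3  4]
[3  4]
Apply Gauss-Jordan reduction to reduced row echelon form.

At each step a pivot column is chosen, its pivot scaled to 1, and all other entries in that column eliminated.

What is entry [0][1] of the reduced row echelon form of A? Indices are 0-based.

M[0][1] = 5

[1] R0 /= 3  ⇒  (1, 5)
     R1 -= 3·R0  ⇒  (0, 0)
column 1 empty below row 1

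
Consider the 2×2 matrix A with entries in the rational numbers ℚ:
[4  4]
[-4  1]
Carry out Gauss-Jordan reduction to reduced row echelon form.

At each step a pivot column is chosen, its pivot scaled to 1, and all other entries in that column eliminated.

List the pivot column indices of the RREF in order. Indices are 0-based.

step 1: normalize row 0 (÷4) = (1, 1)
  row 1: subtract -4×row0 = (0, 5)
step 2: normalize row 1 (÷5) = (0, 1)
  row 0: subtract 1×row1 = (1, 0)

pivot columns: 0, 1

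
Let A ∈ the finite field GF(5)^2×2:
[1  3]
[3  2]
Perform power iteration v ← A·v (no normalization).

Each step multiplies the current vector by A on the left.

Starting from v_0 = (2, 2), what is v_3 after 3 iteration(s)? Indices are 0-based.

v_3 = (0, 2)

v_0 = (2, 2).
v_1 = A·v_0 = (3, 0).
v_2 = A·v_1 = (3, 4).
v_3 = A·v_2 = (0, 2).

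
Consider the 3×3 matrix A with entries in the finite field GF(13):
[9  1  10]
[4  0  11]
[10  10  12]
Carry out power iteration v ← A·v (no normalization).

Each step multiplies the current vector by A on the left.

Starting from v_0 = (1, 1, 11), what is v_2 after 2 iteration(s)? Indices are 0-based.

v_2 = (8, 7, 10)

v_0 = (1, 1, 11).
v_1 = A·v_0 = (3, 8, 9).
v_2 = A·v_1 = (8, 7, 10).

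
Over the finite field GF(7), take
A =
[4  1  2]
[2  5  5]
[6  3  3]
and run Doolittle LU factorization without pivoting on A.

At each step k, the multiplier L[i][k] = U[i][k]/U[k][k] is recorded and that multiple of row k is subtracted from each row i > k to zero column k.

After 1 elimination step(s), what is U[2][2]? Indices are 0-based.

U[2][2] = 0

Step 1: pivot at (0,0) is 4.
  row1 ← row1 − (4)·row0  ⇒  L[1][0]=4, U row1=(0, 1, 4)
  row2 ← row2 − (5)·row0  ⇒  L[2][0]=5, U row2=(0, 5, 0)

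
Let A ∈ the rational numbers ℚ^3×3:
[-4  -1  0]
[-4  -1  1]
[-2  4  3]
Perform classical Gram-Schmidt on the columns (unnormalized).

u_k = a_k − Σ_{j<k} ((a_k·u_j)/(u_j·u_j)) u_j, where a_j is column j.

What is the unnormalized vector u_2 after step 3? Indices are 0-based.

Step 1: u_0 = a_0 = (-4, -4, -2).
Step 2: u_1 = a_1 − (0)·u_0 = (-1, -1, 4).
Step 3: u_2 = a_2 − (-5/18)·u_0 − (11/18)·u_1 = (-1/2, 1/2, 0).

u_2 = (-1/2, 1/2, 0)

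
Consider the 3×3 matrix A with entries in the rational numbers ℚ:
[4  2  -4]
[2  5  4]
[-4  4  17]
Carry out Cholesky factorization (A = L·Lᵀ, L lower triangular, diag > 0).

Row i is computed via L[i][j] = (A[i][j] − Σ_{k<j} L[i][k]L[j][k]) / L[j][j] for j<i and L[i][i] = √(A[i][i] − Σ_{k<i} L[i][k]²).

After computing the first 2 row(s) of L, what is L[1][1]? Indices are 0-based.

L[1][1] = 2

Step 1: L[0][0] = √(4) = 2.
  L[1][0] = (2) / L[0][0] = 1.
Step 2: L[1][1] = √(4) = 2.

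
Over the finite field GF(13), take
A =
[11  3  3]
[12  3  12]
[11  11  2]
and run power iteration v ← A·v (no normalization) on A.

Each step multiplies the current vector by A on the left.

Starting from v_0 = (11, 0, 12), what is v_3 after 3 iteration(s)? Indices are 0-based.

v_0 = (11, 0, 12).
v_1 = A·v_0 = (1, 3, 2).
v_2 = A·v_1 = (0, 6, 9).
v_3 = A·v_2 = (6, 9, 6).

v_3 = (6, 9, 6)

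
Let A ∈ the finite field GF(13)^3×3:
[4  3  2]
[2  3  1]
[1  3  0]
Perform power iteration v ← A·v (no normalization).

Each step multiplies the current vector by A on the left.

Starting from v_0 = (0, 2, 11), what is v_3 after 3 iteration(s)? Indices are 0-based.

v_0 = (0, 2, 11).
v_1 = A·v_0 = (2, 4, 6).
v_2 = A·v_1 = (6, 9, 1).
v_3 = A·v_2 = (1, 1, 7).

v_3 = (1, 1, 7)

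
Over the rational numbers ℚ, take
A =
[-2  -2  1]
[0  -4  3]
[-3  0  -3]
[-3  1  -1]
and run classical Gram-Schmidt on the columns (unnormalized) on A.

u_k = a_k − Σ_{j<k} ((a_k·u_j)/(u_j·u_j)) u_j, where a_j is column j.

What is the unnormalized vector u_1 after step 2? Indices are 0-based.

u_1 = (-21/11, -4, 3/22, 25/22)

Step 1: u_0 = a_0 = (-2, 0, -3, -3).
Step 2: u_1 = a_1 − (1/22)·u_0 = (-21/11, -4, 3/22, 25/22).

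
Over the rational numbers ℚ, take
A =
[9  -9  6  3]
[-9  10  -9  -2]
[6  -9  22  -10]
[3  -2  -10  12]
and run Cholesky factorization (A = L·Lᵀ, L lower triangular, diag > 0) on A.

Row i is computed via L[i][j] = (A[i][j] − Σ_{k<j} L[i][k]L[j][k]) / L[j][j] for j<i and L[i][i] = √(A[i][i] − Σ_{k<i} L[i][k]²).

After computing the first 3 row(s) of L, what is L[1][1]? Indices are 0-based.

Step 1: L[0][0] = √(9) = 3.
  L[1][0] = (-9) / L[0][0] = -3.
Step 2: L[1][1] = √(1) = 1.
  L[2][0] = (6) / L[0][0] = 2.
  L[2][1] = (-3) / L[1][1] = -3.
Step 3: L[2][2] = √(9) = 3.

L[1][1] = 1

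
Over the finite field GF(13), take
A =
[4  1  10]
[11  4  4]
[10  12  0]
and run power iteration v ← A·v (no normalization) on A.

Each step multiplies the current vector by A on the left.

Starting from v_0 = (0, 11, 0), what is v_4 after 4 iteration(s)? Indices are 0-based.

v_0 = (0, 11, 0).
v_1 = A·v_0 = (11, 5, 2).
v_2 = A·v_1 = (4, 6, 1).
v_3 = A·v_2 = (6, 7, 8).
v_4 = A·v_3 = (7, 9, 1).

v_4 = (7, 9, 1)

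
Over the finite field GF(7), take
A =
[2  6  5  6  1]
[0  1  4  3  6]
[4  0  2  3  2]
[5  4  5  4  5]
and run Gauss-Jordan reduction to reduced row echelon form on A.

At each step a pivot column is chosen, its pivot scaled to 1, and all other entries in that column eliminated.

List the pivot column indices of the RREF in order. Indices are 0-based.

[1] R0 /= 2  ⇒  (1, 3, 6, 3, 4)
     R2 -= 4·R0  ⇒  (0, 2, 6, 5, 0)
     R3 -= 5·R0  ⇒  (0, 3, 3, 3, 6)
[2] R1 /= 1  ⇒  (0, 1, 4, 3, 6)
     R0 -= 3·R1  ⇒  (1, 0, 1, 1, 0)
     R2 -= 2·R1  ⇒  (0, 0, 5, 6, 2)
     R3 -= 3·R1  ⇒  (0, 0, 5, 1, 2)
[3] R2 /= 5  ⇒  (0, 0, 1, 4, 6)
     R0 -= 1·R2  ⇒  (1, 0, 0, 4, 1)
     R1 -= 4·R2  ⇒  (0, 1, 0, 1, 3)
     R3 -= 5·R2  ⇒  (0, 0, 0, 2, 0)
[4] R3 /= 2  ⇒  (0, 0, 0, 1, 0)
     R0 -= 4·R3  ⇒  (1, 0, 0, 0, 1)
     R1 -= 1·R3  ⇒  (0, 1, 0, 0, 3)
     R2 -= 4·R3  ⇒  (0, 0, 1, 0, 6)

pivot columns: 0, 1, 2, 3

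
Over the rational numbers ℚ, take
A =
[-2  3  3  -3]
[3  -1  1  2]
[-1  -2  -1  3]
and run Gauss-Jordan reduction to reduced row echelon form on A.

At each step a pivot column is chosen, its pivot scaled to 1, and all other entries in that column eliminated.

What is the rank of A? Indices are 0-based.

step 1: normalize row 0 (÷-2) = (1, -3/2, -3/2, 3/2)
  row 1: subtract 3×row0 = (0, 7/2, 11/2, -5/2)
  row 2: subtract -1×row0 = (0, -7/2, -5/2, 9/2)
step 2: normalize row 1 (÷7/2) = (0, 1, 11/7, -5/7)
  row 0: subtract -3/2×row1 = (1, 0, 6/7, 3/7)
  row 2: subtract -7/2×row1 = (0, 0, 3, 2)
step 3: normalize row 2 (÷3) = (0, 0, 1, 2/3)
  row 0: subtract 6/7×row2 = (1, 0, 0, -1/7)
  row 1: subtract 11/7×row2 = (0, 1, 0, -37/21)

rank = 3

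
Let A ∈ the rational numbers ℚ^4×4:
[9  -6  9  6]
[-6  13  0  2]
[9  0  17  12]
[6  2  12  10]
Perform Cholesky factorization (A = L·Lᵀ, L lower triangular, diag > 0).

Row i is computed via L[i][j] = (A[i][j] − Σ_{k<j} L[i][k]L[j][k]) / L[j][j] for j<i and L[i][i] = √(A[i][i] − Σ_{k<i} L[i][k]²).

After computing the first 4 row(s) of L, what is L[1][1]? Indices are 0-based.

Step 1: L[0][0] = √(9) = 3.
  L[1][0] = (-6) / L[0][0] = -2.
Step 2: L[1][1] = √(9) = 3.
  L[2][0] = (9) / L[0][0] = 3.
  L[2][1] = (6) / L[1][1] = 2.
Step 3: L[2][2] = √(4) = 2.
  L[3][0] = (6) / L[0][0] = 2.
  L[3][1] = (6) / L[1][1] = 2.
  L[3][2] = (2) / L[2][2] = 1.
Step 4: L[3][3] = √(1) = 1.

L[1][1] = 3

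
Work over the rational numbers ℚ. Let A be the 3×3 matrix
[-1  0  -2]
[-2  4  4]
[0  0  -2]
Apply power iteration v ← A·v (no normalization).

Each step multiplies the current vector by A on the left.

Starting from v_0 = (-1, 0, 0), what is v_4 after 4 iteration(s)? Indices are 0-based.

v_0 = (-1, 0, 0).
v_1 = A·v_0 = (1, 2, 0).
v_2 = A·v_1 = (-1, 6, 0).
v_3 = A·v_2 = (1, 26, 0).
v_4 = A·v_3 = (-1, 102, 0).

v_4 = (-1, 102, 0)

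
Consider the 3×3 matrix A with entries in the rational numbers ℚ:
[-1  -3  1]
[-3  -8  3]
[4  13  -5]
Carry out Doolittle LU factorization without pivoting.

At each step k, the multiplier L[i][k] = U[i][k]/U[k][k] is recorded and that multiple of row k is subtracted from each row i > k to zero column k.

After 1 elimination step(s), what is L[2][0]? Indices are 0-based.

[col 0] pivot -1
  R1 -= 3*R0 → (0, 1, 0)  (L[1][0] := 3)
  R2 -= -4*R0 → (0, 1, -1)  (L[2][0] := -4)

L[2][0] = -4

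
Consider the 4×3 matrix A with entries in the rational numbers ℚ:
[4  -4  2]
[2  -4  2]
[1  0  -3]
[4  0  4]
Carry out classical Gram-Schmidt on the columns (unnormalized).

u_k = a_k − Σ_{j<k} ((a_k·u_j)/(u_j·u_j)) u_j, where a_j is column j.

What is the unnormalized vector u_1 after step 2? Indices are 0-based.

Step 1: u_0 = a_0 = (4, 2, 1, 4).
Step 2: u_1 = a_1 − (-24/37)·u_0 = (-52/37, -100/37, 24/37, 96/37).

u_1 = (-52/37, -100/37, 24/37, 96/37)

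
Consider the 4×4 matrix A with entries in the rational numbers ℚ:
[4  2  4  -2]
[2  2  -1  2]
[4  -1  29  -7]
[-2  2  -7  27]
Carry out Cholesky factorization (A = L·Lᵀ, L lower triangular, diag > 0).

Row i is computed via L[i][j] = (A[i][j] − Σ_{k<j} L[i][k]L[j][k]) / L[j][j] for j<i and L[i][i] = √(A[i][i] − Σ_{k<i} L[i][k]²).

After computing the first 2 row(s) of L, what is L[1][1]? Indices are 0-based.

Step 1: L[0][0] = √(4) = 2.
  L[1][0] = (2) / L[0][0] = 1.
Step 2: L[1][1] = √(1) = 1.

L[1][1] = 1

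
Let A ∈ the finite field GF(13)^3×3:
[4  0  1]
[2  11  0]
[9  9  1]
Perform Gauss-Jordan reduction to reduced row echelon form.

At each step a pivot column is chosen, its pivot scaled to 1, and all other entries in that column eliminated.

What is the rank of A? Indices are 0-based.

rank = 3

[1] R0 /= 4  ⇒  (1, 0, 10)
     R1 -= 2·R0  ⇒  (0, 11, 6)
     R2 -= 9·R0  ⇒  (0, 9, 2)
[2] R1 /= 11  ⇒  (0, 1, 10)
     R2 -= 9·R1  ⇒  (0, 0, 3)
[3] R2 /= 3  ⇒  (0, 0, 1)
     R0 -= 10·R2  ⇒  (1, 0, 0)
     R1 -= 10·R2  ⇒  (0, 1, 0)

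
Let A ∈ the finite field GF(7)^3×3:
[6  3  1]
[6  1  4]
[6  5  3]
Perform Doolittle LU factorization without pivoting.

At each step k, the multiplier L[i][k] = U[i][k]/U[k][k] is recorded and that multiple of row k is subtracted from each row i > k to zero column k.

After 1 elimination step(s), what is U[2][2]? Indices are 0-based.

U[2][2] = 2

Step 1: pivot at (0,0) is 6.
  row1 ← row1 − (1)·row0  ⇒  L[1][0]=1, U row1=(0, 5, 3)
  row2 ← row2 − (1)·row0  ⇒  L[2][0]=1, U row2=(0, 2, 2)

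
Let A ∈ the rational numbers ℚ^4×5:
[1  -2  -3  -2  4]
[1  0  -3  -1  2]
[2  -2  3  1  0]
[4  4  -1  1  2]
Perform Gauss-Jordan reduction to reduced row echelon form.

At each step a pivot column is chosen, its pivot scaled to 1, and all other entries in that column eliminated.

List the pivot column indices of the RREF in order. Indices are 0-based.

pivot columns: 0, 1, 2, 3

[1] R0 /= 1  ⇒  (1, -2, -3, -2, 4)
     R1 -= 1·R0  ⇒  (0, 2, 0, 1, -2)
     R2 -= 2·R0  ⇒  (0, 2, 9, 5, -8)
     R3 -= 4·R0  ⇒  (0, 12, 11, 9, -14)
[2] R1 /= 2  ⇒  (0, 1, 0, 1/2, -1)
     R0 -= -2·R1  ⇒  (1, 0, -3, -1, 2)
     R2 -= 2·R1  ⇒  (0, 0, 9, 4, -6)
     R3 -= 12·R1  ⇒  (0, 0, 11, 3, -2)
[3] R2 /= 9  ⇒  (0, 0, 1, 4/9, -2/3)
     R0 -= -3·R2  ⇒  (1, 0, 0, 1/3, 0)
     R3 -= 11·R2  ⇒  (0, 0, 0, -17/9, 16/3)
[4] R3 /= -17/9  ⇒  (0, 0, 0, 1, -48/17)
     R0 -= 1/3·R3  ⇒  (1, 0, 0, 0, 16/17)
     R1 -= 1/2·R3  ⇒  (0, 1, 0, 0, 7/17)
     R2 -= 4/9·R3  ⇒  (0, 0, 1, 0, 10/17)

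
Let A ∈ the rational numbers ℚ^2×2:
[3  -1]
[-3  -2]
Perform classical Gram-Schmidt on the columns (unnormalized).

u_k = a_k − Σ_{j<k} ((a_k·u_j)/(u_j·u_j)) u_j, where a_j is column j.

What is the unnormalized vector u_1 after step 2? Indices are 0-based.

Step 1: u_0 = a_0 = (3, -3).
Step 2: u_1 = a_1 − (1/6)·u_0 = (-3/2, -3/2).

u_1 = (-3/2, -3/2)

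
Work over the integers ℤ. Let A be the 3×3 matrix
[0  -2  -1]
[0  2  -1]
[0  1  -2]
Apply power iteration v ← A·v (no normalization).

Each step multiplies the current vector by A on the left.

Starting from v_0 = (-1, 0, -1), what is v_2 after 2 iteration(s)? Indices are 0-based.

v_0 = (-1, 0, -1).
v_1 = A·v_0 = (1, 1, 2).
v_2 = A·v_1 = (-4, 0, -3).

v_2 = (-4, 0, -3)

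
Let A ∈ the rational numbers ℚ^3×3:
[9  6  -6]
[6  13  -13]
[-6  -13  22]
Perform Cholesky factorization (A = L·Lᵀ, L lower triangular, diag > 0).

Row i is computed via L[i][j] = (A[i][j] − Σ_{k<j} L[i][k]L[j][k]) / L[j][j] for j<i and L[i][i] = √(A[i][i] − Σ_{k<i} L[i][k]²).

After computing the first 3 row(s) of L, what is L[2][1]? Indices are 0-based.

L[2][1] = -3

Step 1: L[0][0] = √(9) = 3.
  L[1][0] = (6) / L[0][0] = 2.
Step 2: L[1][1] = √(9) = 3.
  L[2][0] = (-6) / L[0][0] = -2.
  L[2][1] = (-9) / L[1][1] = -3.
Step 3: L[2][2] = √(9) = 3.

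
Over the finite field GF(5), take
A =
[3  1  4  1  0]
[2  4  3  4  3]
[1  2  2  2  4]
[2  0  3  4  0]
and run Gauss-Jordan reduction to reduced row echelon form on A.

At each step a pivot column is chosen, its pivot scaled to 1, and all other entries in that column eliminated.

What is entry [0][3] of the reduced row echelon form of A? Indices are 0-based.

pivot(0,0)=3: scale R0 → (1, 2, 3, 2, 0)
  clear (1,0): R1 −= (2)R0 → (0, 0, 2, 0, 3)
  clear (2,0): R2 −= (1)R0 → (0, 0, 4, 0, 4)
  clear (3,0): R3 −= (2)R0 → (0, 1, 2, 0, 0)
pivot(1,1): swap R1↔R3
pivot(1,1)=1: scale R1 → (0, 1, 2, 0, 0)
  clear (0,1): R0 −= (2)R1 → (1, 0, 4, 2, 0)
pivot(2,2)=4: scale R2 → (0, 0, 1, 0, 1)
  clear (0,2): R0 −= (4)R2 → (1, 0, 0, 2, 1)
  clear (1,2): R1 −= (2)R2 → (0, 1, 0, 0, 3)
  clear (3,2): R3 −= (2)R2 → (0, 0, 0, 0, 1)
col 3: no nonzero at/below row 3; advance.
pivot(3,4)=1: scale R3 → (0, 0, 0, 0, 1)
  clear (0,4): R0 −= (1)R3 → (1, 0, 0, 2, 0)
  clear (1,4): R1 −= (3)R3 → (0, 1, 0, 0, 0)
  clear (2,4): R2 −= (1)R3 → (0, 0, 1, 0, 0)

M[0][3] = 2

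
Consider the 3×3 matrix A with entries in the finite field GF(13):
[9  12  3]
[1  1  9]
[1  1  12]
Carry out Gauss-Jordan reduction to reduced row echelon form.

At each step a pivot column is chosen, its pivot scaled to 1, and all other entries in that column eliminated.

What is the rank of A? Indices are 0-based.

rank = 3

pivot(0,0)=9: scale R0 → (1, 10, 9)
  clear (1,0): R1 −= (1)R0 → (0, 4, 0)
  clear (2,0): R2 −= (1)R0 → (0, 4, 3)
pivot(1,1)=4: scale R1 → (0, 1, 0)
  clear (0,1): R0 −= (10)R1 → (1, 0, 9)
  clear (2,1): R2 −= (4)R1 → (0, 0, 3)
pivot(2,2)=3: scale R2 → (0, 0, 1)
  clear (0,2): R0 −= (9)R2 → (1, 0, 0)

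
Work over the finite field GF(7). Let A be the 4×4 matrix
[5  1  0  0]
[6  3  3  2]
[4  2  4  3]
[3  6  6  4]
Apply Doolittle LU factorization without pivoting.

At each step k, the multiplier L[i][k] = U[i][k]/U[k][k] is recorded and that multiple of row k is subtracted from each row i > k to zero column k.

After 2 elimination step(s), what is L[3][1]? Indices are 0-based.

[col 0] pivot 5
  R1 -= 4*R0 → (0, 6, 3, 2)  (L[1][0] := 4)
  R2 -= 5*R0 → (0, 4, 4, 3)  (L[2][0] := 5)
  R3 -= 2*R0 → (0, 4, 6, 4)  (L[3][0] := 2)
[col 1] pivot 6
  R2 -= 3*R1 → (0, 0, 2, 4)  (L[2][1] := 3)
  R3 -= 3*R1 → (0, 0, 4, 5)  (L[3][1] := 3)

L[3][1] = 3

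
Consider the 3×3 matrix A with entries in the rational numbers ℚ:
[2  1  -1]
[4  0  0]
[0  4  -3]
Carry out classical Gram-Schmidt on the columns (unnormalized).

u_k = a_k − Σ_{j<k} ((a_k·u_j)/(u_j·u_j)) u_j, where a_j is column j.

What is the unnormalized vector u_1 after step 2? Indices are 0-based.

u_1 = (4/5, -2/5, 4)

Step 1: u_0 = a_0 = (2, 4, 0).
Step 2: u_1 = a_1 − (1/10)·u_0 = (4/5, -2/5, 4).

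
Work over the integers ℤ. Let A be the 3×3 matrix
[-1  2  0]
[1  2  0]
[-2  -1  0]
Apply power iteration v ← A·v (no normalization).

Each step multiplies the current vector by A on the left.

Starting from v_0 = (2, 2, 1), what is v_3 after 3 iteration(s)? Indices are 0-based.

v_3 = (18, 38, -34)

v_0 = (2, 2, 1).
v_1 = A·v_0 = (2, 6, -6).
v_2 = A·v_1 = (10, 14, -10).
v_3 = A·v_2 = (18, 38, -34).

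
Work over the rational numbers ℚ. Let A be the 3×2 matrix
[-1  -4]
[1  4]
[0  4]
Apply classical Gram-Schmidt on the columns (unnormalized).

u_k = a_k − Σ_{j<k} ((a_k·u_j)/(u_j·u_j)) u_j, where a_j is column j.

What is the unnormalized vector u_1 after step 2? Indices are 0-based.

u_1 = (0, 0, 4)

Step 1: u_0 = a_0 = (-1, 1, 0).
Step 2: u_1 = a_1 − (4)·u_0 = (0, 0, 4).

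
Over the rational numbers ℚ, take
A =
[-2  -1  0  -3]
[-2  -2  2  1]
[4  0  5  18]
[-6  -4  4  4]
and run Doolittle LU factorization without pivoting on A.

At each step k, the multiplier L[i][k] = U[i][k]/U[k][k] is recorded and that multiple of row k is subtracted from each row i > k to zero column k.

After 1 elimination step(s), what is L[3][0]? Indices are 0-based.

L[3][0] = 3

Step 1: pivot at (0,0) is -2.
  row1 ← row1 − (1)·row0  ⇒  L[1][0]=1, U row1=(0, -1, 2, 4)
  row2 ← row2 − (-2)·row0  ⇒  L[2][0]=-2, U row2=(0, -2, 5, 12)
  row3 ← row3 − (3)·row0  ⇒  L[3][0]=3, U row3=(0, -1, 4, 13)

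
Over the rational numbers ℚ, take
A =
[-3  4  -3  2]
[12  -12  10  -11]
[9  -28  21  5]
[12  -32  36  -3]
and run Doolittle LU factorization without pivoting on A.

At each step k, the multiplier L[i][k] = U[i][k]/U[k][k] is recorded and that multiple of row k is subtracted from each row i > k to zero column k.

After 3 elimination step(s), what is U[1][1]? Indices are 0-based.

U[1][1] = 4

k=0: U[0][0]=-3
  eliminate (1,0): mult=-4, new row 1: (0, 4, -2, -3); set L[1][0]=-4
  eliminate (2,0): mult=-3, new row 2: (0, -16, 12, 11); set L[2][0]=-3
  eliminate (3,0): mult=-4, new row 3: (0, -16, 24, 5); set L[3][0]=-4
k=1: U[1][1]=4
  eliminate (2,1): mult=-4, new row 2: (0, 0, 4, -1); set L[2][1]=-4
  eliminate (3,1): mult=-4, new row 3: (0, 0, 16, -7); set L[3][1]=-4
k=2: U[2][2]=4
  eliminate (3,2): mult=4, new row 3: (0, 0, 0, -3); set L[3][2]=4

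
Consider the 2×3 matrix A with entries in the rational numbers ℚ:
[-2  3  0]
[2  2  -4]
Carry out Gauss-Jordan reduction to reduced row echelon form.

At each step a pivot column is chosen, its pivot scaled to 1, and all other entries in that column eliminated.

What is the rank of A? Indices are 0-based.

rank = 2

[1] R0 /= -2  ⇒  (1, -3/2, 0)
     R1 -= 2·R0  ⇒  (0, 5, -4)
[2] R1 /= 5  ⇒  (0, 1, -4/5)
     R0 -= -3/2·R1  ⇒  (1, 0, -6/5)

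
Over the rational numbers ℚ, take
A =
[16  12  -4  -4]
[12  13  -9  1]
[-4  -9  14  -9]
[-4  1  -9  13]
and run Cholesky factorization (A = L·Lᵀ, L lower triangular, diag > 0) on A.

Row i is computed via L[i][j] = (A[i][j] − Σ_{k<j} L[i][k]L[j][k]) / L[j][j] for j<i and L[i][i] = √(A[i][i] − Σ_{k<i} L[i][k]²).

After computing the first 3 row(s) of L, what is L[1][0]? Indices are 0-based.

L[1][0] = 3

Step 1: L[0][0] = √(16) = 4.
  L[1][0] = (12) / L[0][0] = 3.
Step 2: L[1][1] = √(4) = 2.
  L[2][0] = (-4) / L[0][0] = -1.
  L[2][1] = (-6) / L[1][1] = -3.
Step 3: L[2][2] = √(4) = 2.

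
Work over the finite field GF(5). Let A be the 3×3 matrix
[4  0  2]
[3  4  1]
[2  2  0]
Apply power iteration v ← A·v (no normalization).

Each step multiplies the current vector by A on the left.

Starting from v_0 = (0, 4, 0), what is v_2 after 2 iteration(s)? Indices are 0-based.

v_0 = (0, 4, 0).
v_1 = A·v_0 = (0, 1, 3).
v_2 = A·v_1 = (1, 2, 2).

v_2 = (1, 2, 2)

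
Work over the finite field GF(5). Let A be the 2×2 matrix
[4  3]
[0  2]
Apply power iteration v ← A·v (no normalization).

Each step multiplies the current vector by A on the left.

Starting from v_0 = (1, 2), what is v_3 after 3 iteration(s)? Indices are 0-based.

v_3 = (2, 1)

v_0 = (1, 2).
v_1 = A·v_0 = (0, 4).
v_2 = A·v_1 = (2, 3).
v_3 = A·v_2 = (2, 1).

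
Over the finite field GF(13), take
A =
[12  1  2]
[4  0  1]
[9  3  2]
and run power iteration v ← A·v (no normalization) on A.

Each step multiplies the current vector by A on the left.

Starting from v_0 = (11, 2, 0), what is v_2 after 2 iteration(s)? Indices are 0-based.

v_2 = (3, 4, 1)

v_0 = (11, 2, 0).
v_1 = A·v_0 = (4, 5, 1).
v_2 = A·v_1 = (3, 4, 1).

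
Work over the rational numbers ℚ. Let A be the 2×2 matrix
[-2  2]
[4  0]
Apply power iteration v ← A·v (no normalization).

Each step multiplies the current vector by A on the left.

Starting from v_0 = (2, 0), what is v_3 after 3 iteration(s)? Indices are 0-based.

v_0 = (2, 0).
v_1 = A·v_0 = (-4, 8).
v_2 = A·v_1 = (24, -16).
v_3 = A·v_2 = (-80, 96).

v_3 = (-80, 96)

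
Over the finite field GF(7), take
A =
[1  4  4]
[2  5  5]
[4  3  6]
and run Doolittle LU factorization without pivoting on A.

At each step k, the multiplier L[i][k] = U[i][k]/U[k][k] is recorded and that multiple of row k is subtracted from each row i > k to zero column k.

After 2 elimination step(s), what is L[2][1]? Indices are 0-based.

[col 0] pivot 1
  R1 -= 2*R0 → (0, 4, 4)  (L[1][0] := 2)
  R2 -= 4*R0 → (0, 1, 4)  (L[2][0] := 4)
[col 1] pivot 4
  R2 -= 2*R1 → (0, 0, 3)  (L[2][1] := 2)

L[2][1] = 2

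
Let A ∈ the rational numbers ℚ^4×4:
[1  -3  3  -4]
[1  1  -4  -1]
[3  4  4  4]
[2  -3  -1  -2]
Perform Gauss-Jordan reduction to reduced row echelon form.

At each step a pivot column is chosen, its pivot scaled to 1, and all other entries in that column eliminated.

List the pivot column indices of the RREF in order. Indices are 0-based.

pivot columns: 0, 1, 2, 3

[1] R0 /= 1  ⇒  (1, -3, 3, -4)
     R1 -= 1·R0  ⇒  (0, 4, -7, 3)
     R2 -= 3·R0  ⇒  (0, 13, -5, 16)
     R3 -= 2·R0  ⇒  (0, 3, -7, 6)
[2] R1 /= 4  ⇒  (0, 1, -7/4, 3/4)
     R0 -= -3·R1  ⇒  (1, 0, -9/4, -7/4)
     R2 -= 13·R1  ⇒  (0, 0, 71/4, 25/4)
     R3 -= 3·R1  ⇒  (0, 0, -7/4, 15/4)
[3] R2 /= 71/4  ⇒  (0, 0, 1, 25/71)
     R0 -= -9/4·R2  ⇒  (1, 0, 0, -68/71)
     R1 -= -7/4·R2  ⇒  (0, 1, 0, 97/71)
     R3 -= -7/4·R2  ⇒  (0, 0, 0, 310/71)
[4] R3 /= 310/71  ⇒  (0, 0, 0, 1)
     R0 -= -68/71·R3  ⇒  (1, 0, 0, 0)
     R1 -= 97/71·R3  ⇒  (0, 1, 0, 0)
     R2 -= 25/71·R3  ⇒  (0, 0, 1, 0)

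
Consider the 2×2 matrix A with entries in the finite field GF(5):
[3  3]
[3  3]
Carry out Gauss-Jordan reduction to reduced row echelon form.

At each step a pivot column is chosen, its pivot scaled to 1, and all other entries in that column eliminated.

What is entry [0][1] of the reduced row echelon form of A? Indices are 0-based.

pivot(0,0)=3: scale R0 → (1, 1)
  clear (1,0): R1 −= (3)R0 → (0, 0)
col 1: no nonzero at/below row 1; advance.

M[0][1] = 1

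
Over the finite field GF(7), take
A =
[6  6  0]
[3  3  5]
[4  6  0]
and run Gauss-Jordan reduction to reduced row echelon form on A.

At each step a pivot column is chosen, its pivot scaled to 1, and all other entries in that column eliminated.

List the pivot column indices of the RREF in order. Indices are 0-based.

[1] R0 /= 6  ⇒  (1, 1, 0)
     R1 -= 3·R0  ⇒  (0, 0, 5)
     R2 -= 4·R0  ⇒  (0, 2, 0)
[2] R1 <-> R2
[2] R1 /= 2  ⇒  (0, 1, 0)
     R0 -= 1·R1  ⇒  (1, 0, 0)
[3] R2 /= 5  ⇒  (0, 0, 1)

pivot columns: 0, 1, 2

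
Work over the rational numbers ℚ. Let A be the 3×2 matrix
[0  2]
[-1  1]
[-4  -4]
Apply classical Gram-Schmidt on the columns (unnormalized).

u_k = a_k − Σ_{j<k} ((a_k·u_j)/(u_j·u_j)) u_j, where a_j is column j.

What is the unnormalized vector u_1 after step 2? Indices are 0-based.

u_1 = (2, 32/17, -8/17)

Step 1: u_0 = a_0 = (0, -1, -4).
Step 2: u_1 = a_1 − (15/17)·u_0 = (2, 32/17, -8/17).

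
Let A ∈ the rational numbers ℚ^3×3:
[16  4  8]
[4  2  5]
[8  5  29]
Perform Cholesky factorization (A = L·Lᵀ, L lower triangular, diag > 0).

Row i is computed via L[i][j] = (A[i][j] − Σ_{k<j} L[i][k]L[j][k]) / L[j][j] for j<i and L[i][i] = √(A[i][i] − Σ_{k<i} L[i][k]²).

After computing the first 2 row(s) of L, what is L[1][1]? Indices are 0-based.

Step 1: L[0][0] = √(16) = 4.
  L[1][0] = (4) / L[0][0] = 1.
Step 2: L[1][1] = √(1) = 1.

L[1][1] = 1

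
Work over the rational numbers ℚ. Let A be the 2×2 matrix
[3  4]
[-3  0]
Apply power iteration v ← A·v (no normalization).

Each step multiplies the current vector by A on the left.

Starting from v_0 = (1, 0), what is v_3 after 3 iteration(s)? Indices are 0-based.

v_0 = (1, 0).
v_1 = A·v_0 = (3, -3).
v_2 = A·v_1 = (-3, -9).
v_3 = A·v_2 = (-45, 9).

v_3 = (-45, 9)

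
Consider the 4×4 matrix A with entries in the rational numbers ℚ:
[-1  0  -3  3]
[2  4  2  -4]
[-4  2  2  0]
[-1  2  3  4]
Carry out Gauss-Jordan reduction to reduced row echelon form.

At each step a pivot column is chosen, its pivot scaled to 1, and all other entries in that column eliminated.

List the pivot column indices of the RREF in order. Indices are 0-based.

pivot columns: 0, 1, 2, 3

[1] R0 /= -1  ⇒  (1, 0, 3, -3)
     R1 -= 2·R0  ⇒  (0, 4, -4, 2)
     R2 -= -4·R0  ⇒  (0, 2, 14, -12)
     R3 -= -1·R0  ⇒  (0, 2, 6, 1)
[2] R1 /= 4  ⇒  (0, 1, -1, 1/2)
     R2 -= 2·R1  ⇒  (0, 0, 16, -13)
     R3 -= 2·R1  ⇒  (0, 0, 8, 0)
[3] R2 /= 16  ⇒  (0, 0, 1, -13/16)
     R0 -= 3·R2  ⇒  (1, 0, 0, -9/16)
     R1 -= -1·R2  ⇒  (0, 1, 0, -5/16)
     R3 -= 8·R2  ⇒  (0, 0, 0, 13/2)
[4] R3 /= 13/2  ⇒  (0, 0, 0, 1)
     R0 -= -9/16·R3  ⇒  (1, 0, 0, 0)
     R1 -= -5/16·R3  ⇒  (0, 1, 0, 0)
     R2 -= -13/16·R3  ⇒  (0, 0, 1, 0)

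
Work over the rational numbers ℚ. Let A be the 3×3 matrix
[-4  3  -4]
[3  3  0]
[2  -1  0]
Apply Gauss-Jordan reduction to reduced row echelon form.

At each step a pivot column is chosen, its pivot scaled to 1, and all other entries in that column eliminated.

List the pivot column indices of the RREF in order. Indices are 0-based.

step 1: normalize row 0 (÷-4) = (1, -3/4, 1)
  row 1: subtract 3×row0 = (0, 21/4, -3)
  row 2: subtract 2×row0 = (0, 1/2, -2)
step 2: normalize row 1 (÷21/4) = (0, 1, -4/7)
  row 0: subtract -3/4×row1 = (1, 0, 4/7)
  row 2: subtract 1/2×row1 = (0, 0, -12/7)
step 3: normalize row 2 (÷-12/7) = (0, 0, 1)
  row 0: subtract 4/7×row2 = (1, 0, 0)
  row 1: subtract -4/7×row2 = (0, 1, 0)

pivot columns: 0, 1, 2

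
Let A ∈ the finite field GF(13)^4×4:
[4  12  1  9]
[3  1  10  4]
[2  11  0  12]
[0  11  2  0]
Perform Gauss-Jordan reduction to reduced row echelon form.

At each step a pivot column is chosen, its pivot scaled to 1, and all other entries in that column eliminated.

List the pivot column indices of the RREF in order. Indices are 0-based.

pivot columns: 0, 1, 2, 3

[1] R0 /= 4  ⇒  (1, 3, 10, 12)
     R1 -= 3·R0  ⇒  (0, 5, 6, 7)
     R2 -= 2·R0  ⇒  (0, 5, 6, 1)
[2] R1 /= 5  ⇒  (0, 1, 9, 4)
     R0 -= 3·R1  ⇒  (1, 0, 9, 0)
     R2 -= 5·R1  ⇒  (0, 0, 0, 7)
     R3 -= 11·R1  ⇒  (0, 0, 7, 8)
[3] R2 <-> R3
[3] R2 /= 7  ⇒  (0, 0, 1, 3)
     R0 -= 9·R2  ⇒  (1, 0, 0, 12)
     R1 -= 9·R2  ⇒  (0, 1, 0, 3)
[4] R3 /= 7  ⇒  (0, 0, 0, 1)
     R0 -= 12·R3  ⇒  (1, 0, 0, 0)
     R1 -= 3·R3  ⇒  (0, 1, 0, 0)
     R2 -= 3·R3  ⇒  (0, 0, 1, 0)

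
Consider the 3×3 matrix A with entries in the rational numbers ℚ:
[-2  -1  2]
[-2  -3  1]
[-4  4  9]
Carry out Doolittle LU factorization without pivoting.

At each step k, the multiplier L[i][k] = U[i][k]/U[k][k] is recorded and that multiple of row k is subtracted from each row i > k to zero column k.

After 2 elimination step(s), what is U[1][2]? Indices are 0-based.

Step 1: pivot at (0,0) is -2.
  row1 ← row1 − (1)·row0  ⇒  L[1][0]=1, U row1=(0, -2, -1)
  row2 ← row2 − (2)·row0  ⇒  L[2][0]=2, U row2=(0, 6, 5)
Step 2: pivot at (1,1) is -2.
  row2 ← row2 − (-3)·row1  ⇒  L[2][1]=-3, U row2=(0, 0, 2)

U[1][2] = -1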